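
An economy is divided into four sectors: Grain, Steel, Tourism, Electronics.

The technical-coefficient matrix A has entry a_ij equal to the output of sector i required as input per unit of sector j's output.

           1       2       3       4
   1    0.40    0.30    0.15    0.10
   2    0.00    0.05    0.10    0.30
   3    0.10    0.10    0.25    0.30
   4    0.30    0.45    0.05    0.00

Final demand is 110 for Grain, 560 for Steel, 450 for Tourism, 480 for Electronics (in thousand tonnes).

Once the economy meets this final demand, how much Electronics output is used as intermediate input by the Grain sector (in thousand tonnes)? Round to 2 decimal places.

I − A =
  [   0.60    -0.30    -0.15    -0.10]
  [   0.00     0.95    -0.10    -0.30]
  [  -0.10    -0.10     0.75    -0.30]
  [  -0.30    -0.45    -0.05     1.00]
Compute the cofactors C_ij = (−1)^(i+j)·(3×3 minor ij) of I−A; the adjugate is their transpose:
adj(I−A) = Cᵀ =
  [ 0.57200   0.29000   0.16600   0.19400]
  [ 0.08800   0.38950   0.07950   0.14950]
  [ 0.17600   0.19950   0.43350   0.20750]
  [ 0.22000   0.27225   0.10725   0.40425]
det(I−A) = Σ_j (I−A)_1j·C_1j = (0.60)(0.57200) + (-0.30)(0.08800) + (-0.15)(0.17600) + (-0.10)(0.22000) = 0.2684
(I − A)⁻¹ = adj(I−A) / det(I−A) ≈
  [   2.1311     1.0805     0.6185     0.7228]
  [   0.3279     1.4512     0.2962     0.5570]
  [   0.6557     0.7433     1.6151     0.7731]
  [   0.8197     1.0143     0.3996     1.5061]
First solve x = (I − A)⁻¹ d = adj(I−A)·d / det(I−A); in particular x_1 = (0.57200·110 + 0.29000·560 + 0.16600·450 + 0.19400·480) / 0.2684 = 393.14 / 0.2684 ≈ 1464.7541.
Intermediate flow from 4 to 1: z_41 = a_41 · x_1 = 0.30 × 393.14 / 0.2684 = 117.942 / 0.2684 ≈ 439.43.

z_41 = 439.43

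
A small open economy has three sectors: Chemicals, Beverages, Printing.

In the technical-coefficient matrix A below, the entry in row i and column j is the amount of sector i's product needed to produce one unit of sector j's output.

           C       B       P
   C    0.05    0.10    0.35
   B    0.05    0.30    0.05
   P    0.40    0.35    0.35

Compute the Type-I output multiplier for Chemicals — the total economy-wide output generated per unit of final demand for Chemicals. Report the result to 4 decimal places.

m_C = 2.5714

I − A =
  [   0.95    -0.10    -0.35]
  [  -0.05     0.70    -0.05]
  [  -0.40    -0.35     0.65]
Cofactors of I−A, C_ij = (−1)^(i+j)·(minor ij) (rows/columns in the sector order above):
  C_11 = (0.70)(0.65) − (-0.05)(-0.35) = 0.4375
  C_12 = −[(-0.05)(0.65) − (-0.05)(-0.40)] = 0.0525
  C_13 = (-0.05)(-0.35) − (0.70)(-0.40) = 0.2975
  C_21 = −[(-0.10)(0.65) − (-0.35)(-0.35)] = 0.1875
  C_22 = (0.95)(0.65) − (-0.35)(-0.40) = 0.4775
  C_23 = −[(0.95)(-0.35) − (-0.10)(-0.40)] = 0.3725
  C_31 = (-0.10)(-0.05) − (-0.35)(0.70) = 0.2500
  C_32 = −[(0.95)(-0.05) − (-0.35)(-0.05)] = 0.0650
  C_33 = (0.95)(0.70) − (-0.10)(-0.05) = 0.6600
det(I−A) = Σ_j (I−A)_1j·C_1j = (0.95)(0.4375) + (-0.10)(0.0525) + (-0.35)(0.2975) = 0.30625
adj(I−A) = Cᵀ =
  [ 0.4375   0.1875   0.2500]
  [ 0.0525   0.4775   0.0650]
  [ 0.2975   0.3725   0.6600]
(I − A)⁻¹ = adj(I−A) / det(I−A) ≈
  [   1.42857     0.61224     0.81633]
  [   0.17143     1.55918     0.21224]
  [   0.97143     1.21633     2.15510]
The output multiplier for sector j is the column-j sum of the Leontief inverse (I − A)⁻¹ = adj(I−A) / det(I−A).
Column C of adj(I−A): (0.4375, 0.0525, 0.2975); det(I−A) = 0.30625.
m_C = (0.4375 + 0.0525 + 0.2975) / 0.30625 = 0.7875 / 0.30625 ≈ 2.5714.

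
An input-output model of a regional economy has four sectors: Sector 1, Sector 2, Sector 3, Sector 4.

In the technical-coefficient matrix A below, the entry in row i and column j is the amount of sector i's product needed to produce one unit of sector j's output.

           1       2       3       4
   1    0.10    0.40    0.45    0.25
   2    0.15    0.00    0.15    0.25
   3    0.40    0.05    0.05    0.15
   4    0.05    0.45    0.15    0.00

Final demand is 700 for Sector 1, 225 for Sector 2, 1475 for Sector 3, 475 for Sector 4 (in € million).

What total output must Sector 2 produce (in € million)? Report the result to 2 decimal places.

I − A =
  [   0.90    -0.40    -0.45    -0.25]
  [  -0.15     1.00    -0.15    -0.25]
  [  -0.40    -0.05     0.95    -0.15]
  [  -0.05    -0.45    -0.15     1.00]
Compute the cofactors C_ij = (−1)^(i+j)·(3×3 minor ij) of I−A; the adjugate is their transpose:
adj(I−A) = Cᵀ =
  [ 0.801125   0.532625   0.528750   0.412750]
  [ 0.227125   0.624500   0.245625   0.249750]
  [ 0.380750   0.313125   0.704375   0.279125]
  [ 0.199375   0.354625   0.242625   0.583875]
det(I−A) = Σ_j (I−A)_1j·C_1j = (0.90)(0.801125) + (-0.40)(0.227125) + (-0.45)(0.380750) + (-0.25)(0.199375) = 0.40898125
(I − A)⁻¹ = adj(I−A) / det(I−A) ≈
  [   1.9588     1.3023     1.2928     1.0092]
  [   0.5553     1.5270     0.6006     0.6107]
  [   0.9310     0.7656     1.7223     0.6825]
  [   0.4875     0.8671     0.5932     1.4276]
x = (I − A)⁻¹ d = adj(I−A)·d / det(I−A), with det(I−A) = 0.40898125:
  x_1 = (0.801125·700 + 0.532625·225 + 0.528750·1475 + 0.412750·475) / 0.40898125 = 1656.590625 / 0.40898125 ≈ 4050.53
  x_2 = (0.227125·700 + 0.624500·225 + 0.245625·1475 + 0.249750·475) / 0.40898125 = 780.428125 / 0.40898125 ≈ 1908.22
  x_3 = (0.380750·700 + 0.313125·225 + 0.704375·1475 + 0.279125·475) / 0.40898125 = 1508.515625 / 0.40898125 ≈ 3688.47
  x_4 = (0.199375·700 + 0.354625·225 + 0.242625·1475 + 0.583875·475) / 0.40898125 = 854.565625 / 0.40898125 ≈ 2089.50

x_2 = 1908.22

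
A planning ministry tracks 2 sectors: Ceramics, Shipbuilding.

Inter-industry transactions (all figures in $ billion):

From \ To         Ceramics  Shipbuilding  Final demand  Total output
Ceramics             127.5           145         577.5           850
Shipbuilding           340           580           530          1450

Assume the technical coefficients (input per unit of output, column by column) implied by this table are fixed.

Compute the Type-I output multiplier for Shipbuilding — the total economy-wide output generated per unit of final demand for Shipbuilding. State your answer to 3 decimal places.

m_2 = 2.021

Technical coefficients a_ij = z_ij / X_j:
  a_11 = 127.5/850 = 0.15, a_21 = 340/850 = 0.40
  a_12 = 145/1450 = 0.10, a_22 = 580/1450 = 0.40
I − A =
  [   0.85    -0.10]
  [  -0.40     0.60]
det(I−A) = (0.85)(0.60) − (-0.10)(-0.40) = 0.4700
adj(I−A) = [[0.60, 0.10], [0.40, 0.85]]
(I − A)⁻¹ = adj(I−A) / det(I−A) ≈
  [   1.2766     0.2128]
  [   0.8511     1.8085]
The output multiplier for sector j is the column-j sum of the Leontief inverse (I − A)⁻¹ = adj(I−A) / det(I−A).
Column 2 of adj(I−A): (0.10, 0.85); det(I−A) = 0.4700.
m_2 = (0.10 + 0.85) / 0.4700 = 0.95 / 0.4700 ≈ 2.021.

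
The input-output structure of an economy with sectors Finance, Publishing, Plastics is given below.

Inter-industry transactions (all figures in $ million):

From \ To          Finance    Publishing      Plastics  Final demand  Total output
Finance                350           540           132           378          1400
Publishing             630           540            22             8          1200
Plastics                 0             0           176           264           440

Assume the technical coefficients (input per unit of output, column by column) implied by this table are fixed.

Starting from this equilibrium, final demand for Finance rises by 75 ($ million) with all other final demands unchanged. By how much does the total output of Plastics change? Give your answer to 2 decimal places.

Technical coefficients a_ij = z_ij / X_j:
  a_11 = 350/1400 = 0.25, a_21 = 630/1400 = 0.45, a_31 = 0/1400 = 0.00
  a_12 = 540/1200 = 0.45, a_22 = 540/1200 = 0.45, a_32 = 0/1200 = 0.00
  a_13 = 132/440 = 0.30, a_23 = 22/440 = 0.05, a_33 = 176/440 = 0.40
I − A =
  [   0.75    -0.45    -0.30]
  [  -0.45     0.55    -0.05]
  [   0.00     0.00     0.60]
Cofactors of I−A, C_ij = (−1)^(i+j)·(minor ij) (rows/columns in the sector order above):
  C_11 = (0.55)(0.60) − (-0.05)(0.00) = 0.3300
  C_12 = −[(-0.45)(0.60) − (-0.05)(0.00)] = 0.2700
  C_13 = (-0.45)(0.00) − (0.55)(0.00) = 0.0000
  C_21 = −[(-0.45)(0.60) − (-0.30)(0.00)] = 0.2700
  C_22 = (0.75)(0.60) − (-0.30)(0.00) = 0.4500
  C_23 = −[(0.75)(0.00) − (-0.45)(0.00)] = 0.0000
  C_31 = (-0.45)(-0.05) − (-0.30)(0.55) = 0.1875
  C_32 = −[(0.75)(-0.05) − (-0.30)(-0.45)] = 0.1725
  C_33 = (0.75)(0.55) − (-0.45)(-0.45) = 0.2100
det(I−A) = Σ_j (I−A)_1j·C_1j = (0.75)(0.3300) + (-0.45)(0.2700) + (-0.30)(0.0000) = 0.1260
adj(I−A) = Cᵀ =
  [ 0.3300   0.2700   0.1875]
  [ 0.2700   0.4500   0.1725]
  [ 0.0000   0.0000   0.2100]
(I − A)⁻¹ = adj(I−A) / det(I−A) ≈
  [   2.6190     2.1429     1.4881]
  [   2.1429     3.5714     1.3690]
  [   0.0000     0.0000     1.6667]
Δx = (I − A)⁻¹ Δd with Δd having +75 in the Finance component and 0 elsewhere.
So Δx_3 = L_31 · (+75), where L_31 = adj(I−A)_31 / det(I−A) = 0.0000 / 0.1260.
Δx_3 = 0.0000 × (+75) / 0.1260 = 0.00 / 0.1260 = 0.00.

Δx_3 = 0.00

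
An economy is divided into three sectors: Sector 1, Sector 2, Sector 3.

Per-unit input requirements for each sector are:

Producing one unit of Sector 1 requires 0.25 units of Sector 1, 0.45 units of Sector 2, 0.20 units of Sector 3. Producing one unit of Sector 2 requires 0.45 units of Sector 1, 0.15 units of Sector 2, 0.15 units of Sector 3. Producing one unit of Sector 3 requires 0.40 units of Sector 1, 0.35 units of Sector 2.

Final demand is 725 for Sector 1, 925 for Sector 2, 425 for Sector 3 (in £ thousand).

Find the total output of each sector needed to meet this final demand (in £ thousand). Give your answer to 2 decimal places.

I − A =
  [   0.75    -0.45    -0.40]
  [  -0.45     0.85    -0.35]
  [  -0.20    -0.15     1.00]
Cofactors of I−A, C_ij = (−1)^(i+j)·(minor ij) (rows/columns in the sector order above):
  C_11 = (0.85)(1.00) − (-0.35)(-0.15) = 0.7975
  C_12 = −[(-0.45)(1.00) − (-0.35)(-0.20)] = 0.5200
  C_13 = (-0.45)(-0.15) − (0.85)(-0.20) = 0.2375
  C_21 = −[(-0.45)(1.00) − (-0.40)(-0.15)] = 0.5100
  C_22 = (0.75)(1.00) − (-0.40)(-0.20) = 0.6700
  C_23 = −[(0.75)(-0.15) − (-0.45)(-0.20)] = 0.2025
  C_31 = (-0.45)(-0.35) − (-0.40)(0.85) = 0.4975
  C_32 = −[(0.75)(-0.35) − (-0.40)(-0.45)] = 0.4425
  C_33 = (0.75)(0.85) − (-0.45)(-0.45) = 0.4350
det(I−A) = Σ_j (I−A)_1j·C_1j = (0.75)(0.7975) + (-0.45)(0.5200) + (-0.40)(0.2375) = 0.269125
adj(I−A) = Cᵀ =
  [ 0.7975   0.5100   0.4975]
  [ 0.5200   0.6700   0.4425]
  [ 0.2375   0.2025   0.4350]
(I − A)⁻¹ = adj(I−A) / det(I−A) ≈
  [   2.9633     1.8950     1.8486]
  [   1.9322     2.4895     1.6442]
  [   0.8825     0.7524     1.6163]
x = (I − A)⁻¹ d = adj(I−A)·d / det(I−A), with det(I−A) = 0.269125:
  x_1 = (0.7975·725 + 0.5100·925 + 0.4975·425) / 0.269125 = 1261.375 / 0.269125 ≈ 4686.95
  x_2 = (0.5200·725 + 0.6700·925 + 0.4425·425) / 0.269125 = 1184.8125 / 0.269125 ≈ 4402.46
  x_3 = (0.2375·725 + 0.2025·925 + 0.4350·425) / 0.269125 = 544.375 / 0.269125 ≈ 2022.76

x_1 = 4686.95, x_2 = 4402.46, x_3 = 2022.76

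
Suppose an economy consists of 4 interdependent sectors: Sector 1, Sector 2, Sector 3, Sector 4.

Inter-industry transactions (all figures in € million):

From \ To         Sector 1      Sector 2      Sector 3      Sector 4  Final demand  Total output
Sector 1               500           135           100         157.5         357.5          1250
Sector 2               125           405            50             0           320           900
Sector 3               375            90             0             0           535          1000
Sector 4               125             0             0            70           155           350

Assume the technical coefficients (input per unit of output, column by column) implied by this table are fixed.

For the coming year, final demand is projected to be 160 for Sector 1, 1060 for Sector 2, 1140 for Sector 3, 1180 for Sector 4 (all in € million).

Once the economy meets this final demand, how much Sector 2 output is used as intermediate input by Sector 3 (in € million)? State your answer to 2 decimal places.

z_23 = 109.58

Technical coefficients a_ij = z_ij / X_j:
  a_11 = 500/1250 = 0.40, a_21 = 125/1250 = 0.10, a_31 = 375/1250 = 0.30, a_41 = 125/1250 = 0.10
  a_12 = 135/900 = 0.15, a_22 = 405/900 = 0.45, a_32 = 90/900 = 0.10, a_42 = 0/900 = 0.00
  a_13 = 100/1000 = 0.10, a_23 = 50/1000 = 0.05, a_33 = 0/1000 = 0.00, a_43 = 0/1000 = 0.00
  a_14 = 157.5/350 = 0.45, a_24 = 0/350 = 0.00, a_34 = 0/350 = 0.00, a_44 = 70/350 = 0.20
I − A =
  [   0.60    -0.15    -0.10    -0.45]
  [  -0.10     0.55    -0.05     0.00]
  [  -0.30    -0.10     1.00     0.00]
  [  -0.10     0.00     0.00     0.80]
Compute the cofactors C_ij = (−1)^(i+j)·(3×3 minor ij) of I−A; the adjugate is their transpose:
adj(I−A) = Cᵀ =
  [ 0.43600   0.12800   0.05000   0.24525]
  [ 0.09200   0.41100   0.02975   0.05175]
  [ 0.14000   0.07950   0.22725   0.07875]
  [ 0.05450   0.01600   0.00625   0.29225]
det(I−A) = Σ_j (I−A)_1j·C_1j = (0.60)(0.43600) + (-0.15)(0.09200) + (-0.10)(0.14000) + (-0.45)(0.05450) = 0.209275
(I − A)⁻¹ = adj(I−A) / det(I−A) ≈
  [   2.0834     0.6116     0.2389     1.1719]
  [   0.4396     1.9639     0.1422     0.2473]
  [   0.6690     0.3799     1.0859     0.3763]
  [   0.2604     0.0765     0.0299     1.3965]
First solve x = (I − A)⁻¹ d = adj(I−A)·d / det(I−A); in particular x_3 = (0.14000·160 + 0.07950·1060 + 0.22725·1140 + 0.07875·1180) / 0.209275 = 458.66 / 0.209275 ≈ 2191.6617.
Intermediate flow from 2 to 3: z_23 = a_23 · x_3 = 0.05 × 458.66 / 0.209275 = 22.933 / 0.209275 ≈ 109.58.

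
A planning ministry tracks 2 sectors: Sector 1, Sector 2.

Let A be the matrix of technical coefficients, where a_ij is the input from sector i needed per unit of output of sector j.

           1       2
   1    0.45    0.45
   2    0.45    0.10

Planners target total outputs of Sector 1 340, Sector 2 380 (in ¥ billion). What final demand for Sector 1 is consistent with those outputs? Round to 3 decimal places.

d_1 = 16.000

I − A =
  [   0.55    -0.45]
  [  -0.45     0.90]
d = (I − A) x:
  d_1 = (+0.55)·340 + (-0.45)·380 = 16.000
  d_2 = (-0.45)·340 + (+0.90)·380 = 189.000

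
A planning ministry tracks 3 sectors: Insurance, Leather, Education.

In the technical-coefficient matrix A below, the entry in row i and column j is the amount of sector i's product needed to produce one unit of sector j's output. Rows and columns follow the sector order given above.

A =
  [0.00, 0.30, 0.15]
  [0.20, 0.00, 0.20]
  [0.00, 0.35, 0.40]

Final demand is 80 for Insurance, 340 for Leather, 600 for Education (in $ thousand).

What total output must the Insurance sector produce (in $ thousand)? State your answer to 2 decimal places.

x_I = 511.79

I − A =
  [   1.00    -0.30    -0.15]
  [  -0.20     1.00    -0.20]
  [   0.00    -0.35     0.60]
Cofactors of I−A, C_ij = (−1)^(i+j)·(minor ij) (rows/columns in the sector order above):
  C_11 = (1.00)(0.60) − (-0.20)(-0.35) = 0.5300
  C_12 = −[(-0.20)(0.60) − (-0.20)(0.00)] = 0.1200
  C_13 = (-0.20)(-0.35) − (1.00)(0.00) = 0.0700
  C_21 = −[(-0.30)(0.60) − (-0.15)(-0.35)] = 0.2325
  C_22 = (1.00)(0.60) − (-0.15)(0.00) = 0.6000
  C_23 = −[(1.00)(-0.35) − (-0.30)(0.00)] = 0.3500
  C_31 = (-0.30)(-0.20) − (-0.15)(1.00) = 0.2100
  C_32 = −[(1.00)(-0.20) − (-0.15)(-0.20)] = 0.2300
  C_33 = (1.00)(1.00) − (-0.30)(-0.20) = 0.9400
det(I−A) = Σ_j (I−A)_1j·C_1j = (1.00)(0.5300) + (-0.30)(0.1200) + (-0.15)(0.0700) = 0.4835
adj(I−A) = Cᵀ =
  [ 0.5300   0.2325   0.2100]
  [ 0.1200   0.6000   0.2300]
  [ 0.0700   0.3500   0.9400]
(I − A)⁻¹ = adj(I−A) / det(I−A) ≈
  [   1.0962     0.4809     0.4343]
  [   0.2482     1.2410     0.4757]
  [   0.1448     0.7239     1.9442]
x = (I − A)⁻¹ d = adj(I−A)·d / det(I−A), with det(I−A) = 0.4835:
  x_I = (0.5300·80 + 0.2325·340 + 0.2100·600) / 0.4835 = 247.45 / 0.4835 ≈ 511.79
  x_L = (0.1200·80 + 0.6000·340 + 0.2300·600) / 0.4835 = 351.60 / 0.4835 ≈ 727.20
  x_E = (0.0700·80 + 0.3500·340 + 0.9400·600) / 0.4835 = 688.60 / 0.4835 ≈ 1424.20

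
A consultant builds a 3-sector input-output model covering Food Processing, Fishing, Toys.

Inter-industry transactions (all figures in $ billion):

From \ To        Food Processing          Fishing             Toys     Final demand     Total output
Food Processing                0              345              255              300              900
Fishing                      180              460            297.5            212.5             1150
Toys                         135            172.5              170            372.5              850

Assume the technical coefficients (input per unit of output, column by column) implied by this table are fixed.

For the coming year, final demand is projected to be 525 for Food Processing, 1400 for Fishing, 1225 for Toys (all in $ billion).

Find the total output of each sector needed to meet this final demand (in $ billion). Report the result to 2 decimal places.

Technical coefficients a_ij = z_ij / X_j:
  a_11 = 0/900 = 0.00, a_21 = 180/900 = 0.20, a_31 = 135/900 = 0.15
  a_12 = 345/1150 = 0.30, a_22 = 460/1150 = 0.40, a_32 = 172.5/1150 = 0.15
  a_13 = 255/850 = 0.30, a_23 = 297.5/850 = 0.35, a_33 = 170/850 = 0.20
I − A =
  [   1.00    -0.30    -0.30]
  [  -0.20     0.60    -0.35]
  [  -0.15    -0.15     0.80]
Cofactors of I−A, C_ij = (−1)^(i+j)·(minor ij) (rows/columns in the sector order above):
  C_11 = (0.60)(0.80) − (-0.35)(-0.15) = 0.4275
  C_12 = −[(-0.20)(0.80) − (-0.35)(-0.15)] = 0.2125
  C_13 = (-0.20)(-0.15) − (0.60)(-0.15) = 0.1200
  C_21 = −[(-0.30)(0.80) − (-0.30)(-0.15)] = 0.2850
  C_22 = (1.00)(0.80) − (-0.30)(-0.15) = 0.7550
  C_23 = −[(1.00)(-0.15) − (-0.30)(-0.15)] = 0.1950
  C_31 = (-0.30)(-0.35) − (-0.30)(0.60) = 0.2850
  C_32 = −[(1.00)(-0.35) − (-0.30)(-0.20)] = 0.4100
  C_33 = (1.00)(0.60) − (-0.30)(-0.20) = 0.5400
det(I−A) = Σ_j (I−A)_1j·C_1j = (1.00)(0.4275) + (-0.30)(0.2125) + (-0.30)(0.1200) = 0.32775
adj(I−A) = Cᵀ =
  [ 0.4275   0.2850   0.2850]
  [ 0.2125   0.7550   0.4100]
  [ 0.1200   0.1950   0.5400]
(I − A)⁻¹ = adj(I−A) / det(I−A) ≈
  [   1.3043     0.8696     0.8696]
  [   0.6484     2.3036     1.2510]
  [   0.3661     0.5950     1.6476]
x = (I − A)⁻¹ d = adj(I−A)·d / det(I−A), with det(I−A) = 0.32775:
  x_1 = (0.4275·525 + 0.2850·1400 + 0.2850·1225) / 0.32775 = 972.5625 / 0.32775 ≈ 2967.39
  x_2 = (0.2125·525 + 0.7550·1400 + 0.4100·1225) / 0.32775 = 1670.8125 / 0.32775 ≈ 5097.83
  x_3 = (0.1200·525 + 0.1950·1400 + 0.5400·1225) / 0.32775 = 997.50 / 0.32775 ≈ 3043.48

x_1 = 2967.39, x_2 = 5097.83, x_3 = 3043.48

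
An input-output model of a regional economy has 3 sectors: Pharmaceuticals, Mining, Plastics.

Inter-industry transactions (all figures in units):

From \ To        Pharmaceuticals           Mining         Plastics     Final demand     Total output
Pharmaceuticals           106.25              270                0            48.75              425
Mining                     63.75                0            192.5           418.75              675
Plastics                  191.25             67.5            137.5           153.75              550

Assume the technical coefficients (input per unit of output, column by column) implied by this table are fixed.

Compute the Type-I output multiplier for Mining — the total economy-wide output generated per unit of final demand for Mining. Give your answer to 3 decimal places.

m_2 = 2.609

Technical coefficients a_ij = z_ij / X_j:
  a_11 = 106.25/425 = 0.25, a_21 = 63.75/425 = 0.15, a_31 = 191.25/425 = 0.45
  a_12 = 270/675 = 0.40, a_22 = 0/675 = 0.00, a_32 = 67.5/675 = 0.10
  a_13 = 0/550 = 0.00, a_23 = 192.5/550 = 0.35, a_33 = 137.5/550 = 0.25
I − A =
  [   0.75    -0.40     0.00]
  [  -0.15     1.00    -0.35]
  [  -0.45    -0.10     0.75]
Cofactors of I−A, C_ij = (−1)^(i+j)·(minor ij) (rows/columns in the sector order above):
  C_11 = (1.00)(0.75) − (-0.35)(-0.10) = 0.7150
  C_12 = −[(-0.15)(0.75) − (-0.35)(-0.45)] = 0.2700
  C_13 = (-0.15)(-0.10) − (1.00)(-0.45) = 0.4650
  C_21 = −[(-0.40)(0.75) − (0.00)(-0.10)] = 0.3000
  C_22 = (0.75)(0.75) − (0.00)(-0.45) = 0.5625
  C_23 = −[(0.75)(-0.10) − (-0.40)(-0.45)] = 0.2550
  C_31 = (-0.40)(-0.35) − (0.00)(1.00) = 0.1400
  C_32 = −[(0.75)(-0.35) − (0.00)(-0.15)] = 0.2625
  C_33 = (0.75)(1.00) − (-0.40)(-0.15) = 0.6900
det(I−A) = Σ_j (I−A)_1j·C_1j = (0.75)(0.7150) + (-0.40)(0.2700) + (0.00)(0.4650) = 0.42825
adj(I−A) = Cᵀ =
  [ 0.7150   0.3000   0.1400]
  [ 0.2700   0.5625   0.2625]
  [ 0.4650   0.2550   0.6900]
(I − A)⁻¹ = adj(I−A) / det(I−A) ≈
  [   1.6696     0.7005     0.3269]
  [   0.6305     1.3135     0.6130]
  [   1.0858     0.5954     1.6112]
The output multiplier for sector j is the column-j sum of the Leontief inverse (I − A)⁻¹ = adj(I−A) / det(I−A).
Column 2 of adj(I−A): (0.3000, 0.5625, 0.2550); det(I−A) = 0.42825.
m_2 = (0.3000 + 0.5625 + 0.2550) / 0.42825 = 1.1175 / 0.42825 ≈ 2.609.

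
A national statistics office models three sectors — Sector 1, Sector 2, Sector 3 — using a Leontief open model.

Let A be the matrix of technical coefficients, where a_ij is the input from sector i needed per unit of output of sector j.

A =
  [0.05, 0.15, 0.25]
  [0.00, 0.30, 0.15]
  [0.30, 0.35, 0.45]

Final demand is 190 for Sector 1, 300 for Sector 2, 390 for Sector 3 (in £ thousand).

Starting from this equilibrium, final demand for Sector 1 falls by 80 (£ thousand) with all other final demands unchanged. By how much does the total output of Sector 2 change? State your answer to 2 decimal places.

Δx_2 = -14.03

I − A =
  [   0.95    -0.15    -0.25]
  [   0.00     0.70    -0.15]
  [  -0.30    -0.35     0.55]
Cofactors of I−A, C_ij = (−1)^(i+j)·(minor ij) (rows/columns in the sector order above):
  C_11 = (0.70)(0.55) − (-0.15)(-0.35) = 0.3325
  C_12 = −[(0.00)(0.55) − (-0.15)(-0.30)] = 0.0450
  C_13 = (0.00)(-0.35) − (0.70)(-0.30) = 0.2100
  C_21 = −[(-0.15)(0.55) − (-0.25)(-0.35)] = 0.1700
  C_22 = (0.95)(0.55) − (-0.25)(-0.30) = 0.4475
  C_23 = −[(0.95)(-0.35) − (-0.15)(-0.30)] = 0.3775
  C_31 = (-0.15)(-0.15) − (-0.25)(0.70) = 0.1975
  C_32 = −[(0.95)(-0.15) − (-0.25)(0.00)] = 0.1425
  C_33 = (0.95)(0.70) − (-0.15)(0.00) = 0.6650
det(I−A) = Σ_j (I−A)_1j·C_1j = (0.95)(0.3325) + (-0.15)(0.0450) + (-0.25)(0.2100) = 0.256625
adj(I−A) = Cᵀ =
  [ 0.3325   0.1700   0.1975]
  [ 0.0450   0.4475   0.1425]
  [ 0.2100   0.3775   0.6650]
(I − A)⁻¹ = adj(I−A) / det(I−A) ≈
  [   1.2957     0.6624     0.7696]
  [   0.1754     1.7438     0.5553]
  [   0.8183     1.4710     2.5913]
Δx = (I − A)⁻¹ Δd with Δd having -80 in the Sector 1 component and 0 elsewhere.
So Δx_2 = L_21 · (-80), where L_21 = adj(I−A)_21 / det(I−A) = 0.0450 / 0.256625.
Δx_2 = 0.0450 × (-80) / 0.256625 = -3.60 / 0.256625 ≈ -14.03.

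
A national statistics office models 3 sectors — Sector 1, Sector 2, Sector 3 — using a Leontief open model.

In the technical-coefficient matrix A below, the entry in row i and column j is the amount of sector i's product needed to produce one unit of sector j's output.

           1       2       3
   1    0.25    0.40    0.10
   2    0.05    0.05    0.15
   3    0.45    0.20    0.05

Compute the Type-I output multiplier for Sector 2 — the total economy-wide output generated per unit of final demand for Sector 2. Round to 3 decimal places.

I − A =
  [   0.75    -0.40    -0.10]
  [  -0.05     0.95    -0.15]
  [  -0.45    -0.20     0.95]
Cofactors of I−A, C_ij = (−1)^(i+j)·(minor ij) (rows/columns in the sector order above):
  C_11 = (0.95)(0.95) − (-0.15)(-0.20) = 0.8725
  C_12 = −[(-0.05)(0.95) − (-0.15)(-0.45)] = 0.1150
  C_13 = (-0.05)(-0.20) − (0.95)(-0.45) = 0.4375
  C_21 = −[(-0.40)(0.95) − (-0.10)(-0.20)] = 0.4000
  C_22 = (0.75)(0.95) − (-0.10)(-0.45) = 0.6675
  C_23 = −[(0.75)(-0.20) − (-0.40)(-0.45)] = 0.3300
  C_31 = (-0.40)(-0.15) − (-0.10)(0.95) = 0.1550
  C_32 = −[(0.75)(-0.15) − (-0.10)(-0.05)] = 0.1175
  C_33 = (0.75)(0.95) − (-0.40)(-0.05) = 0.6925
det(I−A) = Σ_j (I−A)_1j·C_1j = (0.75)(0.8725) + (-0.40)(0.1150) + (-0.10)(0.4375) = 0.564625
adj(I−A) = Cᵀ =
  [ 0.8725   0.4000   0.1550]
  [ 0.1150   0.6675   0.1175]
  [ 0.4375   0.3300   0.6925]
(I − A)⁻¹ = adj(I−A) / det(I−A) ≈
  [   1.5453     0.7084     0.2745]
  [   0.2037     1.1822     0.2081]
  [   0.7749     0.5845     1.2265]
The output multiplier for sector j is the column-j sum of the Leontief inverse (I − A)⁻¹ = adj(I−A) / det(I−A).
Column 2 of adj(I−A): (0.4000, 0.6675, 0.3300); det(I−A) = 0.564625.
m_2 = (0.4000 + 0.6675 + 0.3300) / 0.564625 = 1.3975 / 0.564625 ≈ 2.475.

m_2 = 2.475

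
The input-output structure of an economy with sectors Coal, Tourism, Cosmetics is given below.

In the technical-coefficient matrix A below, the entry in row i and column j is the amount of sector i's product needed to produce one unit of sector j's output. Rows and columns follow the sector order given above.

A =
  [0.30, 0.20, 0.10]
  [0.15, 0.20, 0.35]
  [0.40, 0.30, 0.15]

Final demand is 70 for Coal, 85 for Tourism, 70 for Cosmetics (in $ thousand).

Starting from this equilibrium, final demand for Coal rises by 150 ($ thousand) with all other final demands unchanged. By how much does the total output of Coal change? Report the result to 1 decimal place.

Δx_1 = 276.0

I − A =
  [   0.70    -0.20    -0.10]
  [  -0.15     0.80    -0.35]
  [  -0.40    -0.30     0.85]
Cofactors of I−A, C_ij = (−1)^(i+j)·(minor ij) (rows/columns in the sector order above):
  C_11 = (0.80)(0.85) − (-0.35)(-0.30) = 0.5750
  C_12 = −[(-0.15)(0.85) − (-0.35)(-0.40)] = 0.2675
  C_13 = (-0.15)(-0.30) − (0.80)(-0.40) = 0.3650
  C_21 = −[(-0.20)(0.85) − (-0.10)(-0.30)] = 0.2000
  C_22 = (0.70)(0.85) − (-0.10)(-0.40) = 0.5550
  C_23 = −[(0.70)(-0.30) − (-0.20)(-0.40)] = 0.2900
  C_31 = (-0.20)(-0.35) − (-0.10)(0.80) = 0.1500
  C_32 = −[(0.70)(-0.35) − (-0.10)(-0.15)] = 0.2600
  C_33 = (0.70)(0.80) − (-0.20)(-0.15) = 0.5300
det(I−A) = Σ_j (I−A)_1j·C_1j = (0.70)(0.5750) + (-0.20)(0.2675) + (-0.10)(0.3650) = 0.3125
adj(I−A) = Cᵀ =
  [ 0.5750   0.2000   0.1500]
  [ 0.2675   0.5550   0.2600]
  [ 0.3650   0.2900   0.5300]
(I − A)⁻¹ = adj(I−A) / det(I−A) ≈
  [   1.8400     0.6400     0.4800]
  [   0.8560     1.7760     0.8320]
  [   1.1680     0.9280     1.6960]
Δx = (I − A)⁻¹ Δd with Δd having +150 in the Coal component and 0 elsewhere.
So Δx_1 = L_11 · (+150), where L_11 = adj(I−A)_11 / det(I−A) = 0.5750 / 0.3125.
Δx_1 = 0.5750 × (+150) / 0.3125 = 86.25 / 0.3125 = 276.0.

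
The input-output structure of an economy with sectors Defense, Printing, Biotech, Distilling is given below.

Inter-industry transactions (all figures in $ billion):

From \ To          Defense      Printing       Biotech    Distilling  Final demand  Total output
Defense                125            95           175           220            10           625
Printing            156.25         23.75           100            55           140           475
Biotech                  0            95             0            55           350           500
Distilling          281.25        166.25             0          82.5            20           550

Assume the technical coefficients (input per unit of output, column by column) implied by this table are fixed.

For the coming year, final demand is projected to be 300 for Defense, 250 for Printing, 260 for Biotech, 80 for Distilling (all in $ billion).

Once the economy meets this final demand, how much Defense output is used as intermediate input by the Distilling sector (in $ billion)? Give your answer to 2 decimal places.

Technical coefficients a_ij = z_ij / X_j:
  a_11 = 125/625 = 0.20, a_21 = 156.25/625 = 0.25, a_31 = 0/625 = 0.00, a_41 = 281.25/625 = 0.45
  a_12 = 95/475 = 0.20, a_22 = 23.75/475 = 0.05, a_32 = 95/475 = 0.20, a_42 = 166.25/475 = 0.35
  a_13 = 175/500 = 0.35, a_23 = 100/500 = 0.20, a_33 = 0/500 = 0.00, a_43 = 0/500 = 0.00
  a_14 = 220/550 = 0.40, a_24 = 55/550 = 0.10, a_34 = 55/550 = 0.10, a_44 = 82.5/550 = 0.15
I − A =
  [   0.80    -0.20    -0.35    -0.40]
  [  -0.25     0.95    -0.20    -0.10]
  [   0.00    -0.20     1.00    -0.10]
  [  -0.45    -0.35     0.00     0.85]
Compute the cofactors C_ij = (−1)^(i+j)·(3×3 minor ij) of I−A; the adjugate is their transpose:
adj(I−A) = Cᵀ =
  [ 0.731500   0.381750   0.332375   0.428250]
  [ 0.266500   0.484250   0.190125   0.204750]
  [ 0.103000   0.137000   0.360500   0.107000]
  [ 0.497000   0.401500   0.254250   0.660500]
det(I−A) = Σ_j (I−A)_1j·C_1j = (0.80)(0.731500) + (-0.20)(0.266500) + (-0.35)(0.103000) + (-0.40)(0.497000) = 0.29705
(I − A)⁻¹ = adj(I−A) / det(I−A) ≈
  [   2.4625     1.2851     1.1189     1.4417]
  [   0.8972     1.6302     0.6400     0.6893]
  [   0.3467     0.4612     1.2136     0.3602]
  [   1.6731     1.3516     0.8559     2.2235]
First solve x = (I − A)⁻¹ d = adj(I−A)·d / det(I−A); in particular x_4 = (0.497000·300 + 0.401500·250 + 0.254250·260 + 0.660500·80) / 0.29705 = 368.42 / 0.29705 ≈ 1240.2626.
Intermediate flow from 1 to 4: z_14 = a_14 · x_4 = 0.40 × 368.42 / 0.29705 = 147.368 / 0.29705 ≈ 496.11.

z_14 = 496.11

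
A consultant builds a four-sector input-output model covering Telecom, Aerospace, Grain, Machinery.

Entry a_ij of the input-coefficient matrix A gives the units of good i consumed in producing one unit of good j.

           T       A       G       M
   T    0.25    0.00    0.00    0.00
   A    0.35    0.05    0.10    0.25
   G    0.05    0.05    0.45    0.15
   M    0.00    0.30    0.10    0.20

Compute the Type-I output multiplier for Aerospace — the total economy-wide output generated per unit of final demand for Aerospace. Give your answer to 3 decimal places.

m_A = 1.928

I − A =
  [   0.75     0.00     0.00     0.00]
  [  -0.35     0.95    -0.10    -0.25]
  [  -0.05    -0.05     0.55    -0.15]
  [   0.00    -0.30    -0.10     0.80]
Compute the cofactors C_ij = (−1)^(i+j)·(3×3 minor ij) of I−A; the adjugate is their transpose:
adj(I−A) = Cᵀ =
  [ 0.352750   0.000000   0.000000   0.000000]
  [ 0.154000   0.318750   0.078750   0.114375]
  [ 0.064000   0.063750   0.513750   0.116250]
  [ 0.065750   0.127500   0.093750   0.388125]
det(I−A) = Σ_j (I−A)_1j·C_1j = (0.75)(0.352750) + (0.00)(0.154000) + (0.00)(0.064000) + (0.00)(0.065750) = 0.2645625
(I − A)⁻¹ = adj(I−A) / det(I−A) ≈
  [   1.3333     0.0000     0.0000     0.0000]
  [   0.5821     1.2048     0.2977     0.4323]
  [   0.2419     0.2410     1.9419     0.4394]
  [   0.2485     0.4819     0.3544     1.4670]
The output multiplier for sector j is the column-j sum of the Leontief inverse (I − A)⁻¹ = adj(I−A) / det(I−A).
Column A of adj(I−A): (0.000000, 0.318750, 0.063750, 0.127500); det(I−A) = 0.2645625.
m_A = (0.000000 + 0.318750 + 0.063750 + 0.127500) / 0.2645625 = 0.51 / 0.2645625 ≈ 1.928.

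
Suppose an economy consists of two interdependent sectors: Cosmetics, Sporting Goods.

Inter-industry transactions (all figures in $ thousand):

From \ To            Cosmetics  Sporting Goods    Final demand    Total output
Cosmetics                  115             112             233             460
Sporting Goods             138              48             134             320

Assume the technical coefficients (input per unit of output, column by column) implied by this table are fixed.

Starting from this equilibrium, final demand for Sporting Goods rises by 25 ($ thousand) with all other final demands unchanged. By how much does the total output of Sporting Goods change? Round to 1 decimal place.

Δx_2 = 35.2

Technical coefficients a_ij = z_ij / X_j:
  a_11 = 115/460 = 0.25, a_21 = 138/460 = 0.30
  a_12 = 112/320 = 0.35, a_22 = 48/320 = 0.15
I − A =
  [   0.75    -0.35]
  [  -0.30     0.85]
det(I−A) = (0.75)(0.85) − (-0.35)(-0.30) = 0.5325
adj(I−A) = [[0.85, 0.35], [0.30, 0.75]]
(I − A)⁻¹ = adj(I−A) / det(I−A) ≈
  [   1.5962     0.6573]
  [   0.5634     1.4085]
Δx = (I − A)⁻¹ Δd with Δd having +25 in the Sporting Goods component and 0 elsewhere.
So Δx_2 = L_22 · (+25), where L_22 = adj(I−A)_22 / det(I−A) = 0.75 / 0.5325.
Δx_2 = 0.75 × (+25) / 0.5325 = 18.75 / 0.5325 ≈ 35.2.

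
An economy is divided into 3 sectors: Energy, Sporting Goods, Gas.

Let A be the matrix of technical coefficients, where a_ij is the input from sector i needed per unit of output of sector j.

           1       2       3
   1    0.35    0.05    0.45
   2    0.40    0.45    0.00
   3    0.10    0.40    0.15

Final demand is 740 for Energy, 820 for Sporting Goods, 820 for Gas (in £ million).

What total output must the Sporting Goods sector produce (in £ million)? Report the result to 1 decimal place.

I − A =
  [   0.65    -0.05    -0.45]
  [  -0.40     0.55     0.00]
  [  -0.10    -0.40     0.85]
Cofactors of I−A, C_ij = (−1)^(i+j)·(minor ij) (rows/columns in the sector order above):
  C_11 = (0.55)(0.85) − (0.00)(-0.40) = 0.4675
  C_12 = −[(-0.40)(0.85) − (0.00)(-0.10)] = 0.3400
  C_13 = (-0.40)(-0.40) − (0.55)(-0.10) = 0.2150
  C_21 = −[(-0.05)(0.85) − (-0.45)(-0.40)] = 0.2225
  C_22 = (0.65)(0.85) − (-0.45)(-0.10) = 0.5075
  C_23 = −[(0.65)(-0.40) − (-0.05)(-0.10)] = 0.2650
  C_31 = (-0.05)(0.00) − (-0.45)(0.55) = 0.2475
  C_32 = −[(0.65)(0.00) − (-0.45)(-0.40)] = 0.1800
  C_33 = (0.65)(0.55) − (-0.05)(-0.40) = 0.3375
det(I−A) = Σ_j (I−A)_1j·C_1j = (0.65)(0.4675) + (-0.05)(0.3400) + (-0.45)(0.2150) = 0.190125
adj(I−A) = Cᵀ =
  [ 0.4675   0.2225   0.2475]
  [ 0.3400   0.5075   0.1800]
  [ 0.2150   0.2650   0.3375]
(I − A)⁻¹ = adj(I−A) / det(I−A) ≈
  [   2.4589     1.1703     1.3018]
  [   1.7883     2.6693     0.9467]
  [   1.1308     1.3938     1.7751]
x = (I − A)⁻¹ d = adj(I−A)·d / det(I−A), with det(I−A) = 0.190125:
  x_1 = (0.4675·740 + 0.2225·820 + 0.2475·820) / 0.190125 = 731.35 / 0.190125 ≈ 3846.7
  x_2 = (0.3400·740 + 0.5075·820 + 0.1800·820) / 0.190125 = 815.35 / 0.190125 ≈ 4288.5
  x_3 = (0.2150·740 + 0.2650·820 + 0.3375·820) / 0.190125 = 653.15 / 0.190125 ≈ 3435.4

x_2 = 4288.5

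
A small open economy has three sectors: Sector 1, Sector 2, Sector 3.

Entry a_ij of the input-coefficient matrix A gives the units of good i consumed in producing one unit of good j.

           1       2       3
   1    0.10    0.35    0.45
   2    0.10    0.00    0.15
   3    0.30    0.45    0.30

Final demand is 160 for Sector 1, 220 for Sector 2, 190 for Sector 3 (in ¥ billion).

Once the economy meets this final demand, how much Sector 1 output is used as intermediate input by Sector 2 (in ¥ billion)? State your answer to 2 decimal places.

I − A =
  [   0.90    -0.35    -0.45]
  [  -0.10     1.00    -0.15]
  [  -0.30    -0.45     0.70]
Cofactors of I−A, C_ij = (−1)^(i+j)·(minor ij) (rows/columns in the sector order above):
  C_11 = (1.00)(0.70) − (-0.15)(-0.45) = 0.6325
  C_12 = −[(-0.10)(0.70) − (-0.15)(-0.30)] = 0.1150
  C_13 = (-0.10)(-0.45) − (1.00)(-0.30) = 0.3450
  C_21 = −[(-0.35)(0.70) − (-0.45)(-0.45)] = 0.4475
  C_22 = (0.90)(0.70) − (-0.45)(-0.30) = 0.4950
  C_23 = −[(0.90)(-0.45) − (-0.35)(-0.30)] = 0.5100
  C_31 = (-0.35)(-0.15) − (-0.45)(1.00) = 0.5025
  C_32 = −[(0.90)(-0.15) − (-0.45)(-0.10)] = 0.1800
  C_33 = (0.90)(1.00) − (-0.35)(-0.10) = 0.8650
det(I−A) = Σ_j (I−A)_1j·C_1j = (0.90)(0.6325) + (-0.35)(0.1150) + (-0.45)(0.3450) = 0.37375
adj(I−A) = Cᵀ =
  [ 0.6325   0.4475   0.5025]
  [ 0.1150   0.4950   0.1800]
  [ 0.3450   0.5100   0.8650]
(I − A)⁻¹ = adj(I−A) / det(I−A) ≈
  [   1.6923     1.1973     1.3445]
  [   0.3077     1.3244     0.4816]
  [   0.9231     1.3645     2.3144]
First solve x = (I − A)⁻¹ d = adj(I−A)·d / det(I−A); in particular x_2 = (0.1150·160 + 0.4950·220 + 0.1800·190) / 0.37375 = 161.50 / 0.37375 ≈ 432.1070.
Intermediate flow from 1 to 2: z_12 = a_12 · x_2 = 0.35 × 161.50 / 0.37375 = 56.525 / 0.37375 ≈ 151.24.

z_12 = 151.24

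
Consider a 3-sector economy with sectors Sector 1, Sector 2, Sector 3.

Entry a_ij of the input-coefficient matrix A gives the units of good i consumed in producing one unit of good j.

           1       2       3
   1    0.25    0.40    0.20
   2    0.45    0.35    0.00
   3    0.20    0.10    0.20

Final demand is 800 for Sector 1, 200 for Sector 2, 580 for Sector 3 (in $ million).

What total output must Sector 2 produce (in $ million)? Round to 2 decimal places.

I − A =
  [   0.75    -0.40    -0.20]
  [  -0.45     0.65     0.00]
  [  -0.20    -0.10     0.80]
Cofactors of I−A, C_ij = (−1)^(i+j)·(minor ij) (rows/columns in the sector order above):
  C_11 = (0.65)(0.80) − (0.00)(-0.10) = 0.5200
  C_12 = −[(-0.45)(0.80) − (0.00)(-0.20)] = 0.3600
  C_13 = (-0.45)(-0.10) − (0.65)(-0.20) = 0.1750
  C_21 = −[(-0.40)(0.80) − (-0.20)(-0.10)] = 0.3400
  C_22 = (0.75)(0.80) − (-0.20)(-0.20) = 0.5600
  C_23 = −[(0.75)(-0.10) − (-0.40)(-0.20)] = 0.1550
  C_31 = (-0.40)(0.00) − (-0.20)(0.65) = 0.1300
  C_32 = −[(0.75)(0.00) − (-0.20)(-0.45)] = 0.0900
  C_33 = (0.75)(0.65) − (-0.40)(-0.45) = 0.3075
det(I−A) = Σ_j (I−A)_1j·C_1j = (0.75)(0.5200) + (-0.40)(0.3600) + (-0.20)(0.1750) = 0.2110
adj(I−A) = Cᵀ =
  [ 0.5200   0.3400   0.1300]
  [ 0.3600   0.5600   0.0900]
  [ 0.1750   0.1550   0.3075]
(I − A)⁻¹ = adj(I−A) / det(I−A) ≈
  [   2.4645     1.6114     0.6161]
  [   1.7062     2.6540     0.4265]
  [   0.8294     0.7346     1.4573]
x = (I − A)⁻¹ d = adj(I−A)·d / det(I−A), with det(I−A) = 0.2110:
  x_1 = (0.5200·800 + 0.3400·200 + 0.1300·580) / 0.2110 = 559.40 / 0.2110 ≈ 2651.18
  x_2 = (0.3600·800 + 0.5600·200 + 0.0900·580) / 0.2110 = 452.20 / 0.2110 ≈ 2143.13
  x_3 = (0.1750·800 + 0.1550·200 + 0.3075·580) / 0.2110 = 349.35 / 0.2110 ≈ 1655.69

x_2 = 2143.13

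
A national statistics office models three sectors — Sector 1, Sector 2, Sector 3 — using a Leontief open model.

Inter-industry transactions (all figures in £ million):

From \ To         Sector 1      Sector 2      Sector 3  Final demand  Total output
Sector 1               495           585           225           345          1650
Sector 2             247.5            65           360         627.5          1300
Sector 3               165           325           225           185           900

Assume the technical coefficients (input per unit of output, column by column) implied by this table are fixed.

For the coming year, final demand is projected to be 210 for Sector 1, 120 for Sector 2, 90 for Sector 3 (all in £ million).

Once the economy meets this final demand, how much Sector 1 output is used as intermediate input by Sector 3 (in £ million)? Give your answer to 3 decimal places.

Technical coefficients a_ij = z_ij / X_j:
  a_11 = 495/1650 = 0.30, a_21 = 247.5/1650 = 0.15, a_31 = 165/1650 = 0.10
  a_12 = 585/1300 = 0.45, a_22 = 65/1300 = 0.05, a_32 = 325/1300 = 0.25
  a_13 = 225/900 = 0.25, a_23 = 360/900 = 0.40, a_33 = 225/900 = 0.25
I − A =
  [   0.70    -0.45    -0.25]
  [  -0.15     0.95    -0.40]
  [  -0.10    -0.25     0.75]
Cofactors of I−A, C_ij = (−1)^(i+j)·(minor ij) (rows/columns in the sector order above):
  C_11 = (0.95)(0.75) − (-0.40)(-0.25) = 0.6125
  C_12 = −[(-0.15)(0.75) − (-0.40)(-0.10)] = 0.1525
  C_13 = (-0.15)(-0.25) − (0.95)(-0.10) = 0.1325
  C_21 = −[(-0.45)(0.75) − (-0.25)(-0.25)] = 0.4000
  C_22 = (0.70)(0.75) − (-0.25)(-0.10) = 0.5000
  C_23 = −[(0.70)(-0.25) − (-0.45)(-0.10)] = 0.2200
  C_31 = (-0.45)(-0.40) − (-0.25)(0.95) = 0.4175
  C_32 = −[(0.70)(-0.40) − (-0.25)(-0.15)] = 0.3175
  C_33 = (0.70)(0.95) − (-0.45)(-0.15) = 0.5975
det(I−A) = Σ_j (I−A)_1j·C_1j = (0.70)(0.6125) + (-0.45)(0.1525) + (-0.25)(0.1325) = 0.3270
adj(I−A) = Cᵀ =
  [ 0.6125   0.4000   0.4175]
  [ 0.1525   0.5000   0.3175]
  [ 0.1325   0.2200   0.5975]
(I − A)⁻¹ = adj(I−A) / det(I−A) ≈
  [   1.8731     1.2232     1.2768]
  [   0.4664     1.5291     0.9709]
  [   0.4052     0.6728     1.8272]
First solve x = (I − A)⁻¹ d = adj(I−A)·d / det(I−A); in particular x_3 = (0.1325·210 + 0.2200·120 + 0.5975·90) / 0.3270 = 108.00 / 0.3270 ≈ 330.27523.
Intermediate flow from 1 to 3: z_13 = a_13 · x_3 = 0.25 × 108.00 / 0.3270 = 27.00 / 0.3270 ≈ 82.569.

z_13 = 82.569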